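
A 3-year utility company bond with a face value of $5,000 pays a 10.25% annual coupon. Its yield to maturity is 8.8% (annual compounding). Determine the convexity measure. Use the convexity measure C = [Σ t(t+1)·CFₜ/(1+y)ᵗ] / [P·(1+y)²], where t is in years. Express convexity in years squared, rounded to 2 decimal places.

8.95

With y = 0.088:
  t   CF        PV=CF/(1+0.088)^t    t·PV        t(t+1)·PV
  1       512.50       471.0478       471.0478         942.0956
  2       512.50       432.9483       865.8967       2,597.6900
  3     5,512.50     4,280.1788    12,840.5365      51,362.1462
  Σ                  5,184.1750    14,177.4810      54,901.9318
P = 5,184.1750.
Convexity = Σ t(t+1)·PV / [P·(1+y)²] = 54,901.9318 / (5,184.1750 × 1.183744) = 8.94644.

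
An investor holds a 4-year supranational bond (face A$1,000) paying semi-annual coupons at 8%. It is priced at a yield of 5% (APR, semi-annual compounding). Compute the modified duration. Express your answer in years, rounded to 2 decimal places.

3.44 years

Periodic yield y = 0.025. First find Macaulay duration:
  t   CF        PV=CF/(1+0.025)^t    t·PV
  1        40.00        39.0244        39.0244
  2        40.00        38.0726        76.1452
  3        40.00        37.1440       111.4319
  4        40.00        36.2380       144.9521
  5        40.00        35.3542       176.7709
  6        40.00        34.4919       206.9512
  7        40.00        33.6506       235.5543
  8     1,040.00       853.5764     6,828.6115
  Σ                  1,107.5521     7,819.4414
P = 1,107.5521; Macaulay duration = 7,819.4414 / 1,107.5521 = 7.06011 half-year periods = 3.53006 years.
Modified duration = D_Mac / (1 + y) = 3.53006 / 1.025 = 3.44396 years.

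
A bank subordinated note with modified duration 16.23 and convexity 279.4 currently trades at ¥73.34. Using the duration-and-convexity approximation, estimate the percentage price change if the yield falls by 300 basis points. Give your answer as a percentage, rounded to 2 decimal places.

+61.26%

Duration effect: -D_mod·Δy = -16.23 × (-0.03) = +0.486900
Convexity effect: ½·C·(Δy)² = 0.5 × 279.4 × (-0.03)² = +0.1257300
ΔP/P ≈ +0.486900 + 0.1257300 = +0.612630
= +61.2630%.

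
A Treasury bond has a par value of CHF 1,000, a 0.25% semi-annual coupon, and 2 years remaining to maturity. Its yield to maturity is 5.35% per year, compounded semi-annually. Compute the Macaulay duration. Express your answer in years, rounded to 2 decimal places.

2.00 years

Periodic yield y = 0.02675. Discount each cash flow and weight by its period:
  t   CF        PV=CF/(1+0.02675)^t    t·PV
  1         1.25         1.2174         1.2174
  2         1.25         1.1857         2.3714
  3         1.25         1.1548         3.4645
  4     1,001.25       900.9147     3,603.6589
  Σ                    904.4727     3,610.7122
Price P = Σ PV = 904.4727.
Macaulay duration = Σ(t·PV) / P = 3,610.7122 / 904.4727 = 3.99206 half-year periods.
In years: 3.99206 / 2 = 1.99603 years.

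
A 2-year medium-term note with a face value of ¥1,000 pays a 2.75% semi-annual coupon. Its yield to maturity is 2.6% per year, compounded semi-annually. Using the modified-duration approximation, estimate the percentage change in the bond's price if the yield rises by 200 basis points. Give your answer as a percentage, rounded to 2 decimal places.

Periodic yield y = 0.013. Modified duration first:
  t   CF        PV=CF/(1+0.013)^t    t·PV
  1        13.75        13.5735        13.5735
  2        13.75        13.3994        26.7987
  3        13.75        13.2274        39.6822
  4     1,013.75       962.7047     3,850.8187
  Σ                  1,002.9050     3,930.8732
P = 1,002.9050; D_Mac = 3.91949 half-year periods = 1.95974 yrs; D_mod = 1.95974/(1+0.013) = 1.93459 yrs.
ΔP/P ≈ -D_mod · Δy = -1.93459 × (+0.02) = -0.038692 = -3.8692%.

-3.87%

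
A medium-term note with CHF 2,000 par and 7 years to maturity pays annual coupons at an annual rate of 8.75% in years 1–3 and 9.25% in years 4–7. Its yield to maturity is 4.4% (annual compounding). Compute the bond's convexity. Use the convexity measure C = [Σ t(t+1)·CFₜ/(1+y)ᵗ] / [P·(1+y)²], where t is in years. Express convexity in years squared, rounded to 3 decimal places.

With y = 0.044:
  t   CF        PV=CF/(1+0.044)^t    t·PV        t(t+1)·PV
  1       175.00       167.6245       167.6245         335.2490
  2       175.00       160.5599       321.1198         963.3593
  3       175.00       153.7930       461.3790       1,845.5159
  4       185.00       155.7291       622.9163       3,114.5817
  5       185.00       149.1658       745.8290       4,474.9737
  6       185.00       142.8791       857.2747       6,000.9226
  7     2,185.00     1,616.3967    11,314.7768      90,518.2143
  Σ                  2,546.1481    14,490.9200     107,252.8166
P = 2,546.1481.
Convexity = Σ t(t+1)·PV / [P·(1+y)²] = 107,252.8166 / (2,546.1481 × 1.089936) = 38.64774.

38.648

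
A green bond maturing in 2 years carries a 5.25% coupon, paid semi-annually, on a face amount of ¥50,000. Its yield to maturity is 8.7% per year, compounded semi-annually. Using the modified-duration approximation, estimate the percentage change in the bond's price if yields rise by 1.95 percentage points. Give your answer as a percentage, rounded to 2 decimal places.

Periodic yield y = 0.0435. Modified duration first:
  t   CF        PV=CF/(1+0.0435)^t    t·PV
  1     1,312.50     1,257.7863     1,257.7863
  2     1,312.50     1,205.3534     2,410.7068
  3     1,312.50     1,155.1063     3,465.3189
  4    51,312.50    43,276.6227   173,106.4907
  Σ                 46,894.8687   180,240.3027
P = 46,894.8687; D_Mac = 3.84350 half-year periods = 1.92175 yrs; D_mod = 1.92175/(1+0.0435) = 1.84164 yrs.
ΔP/P ≈ -D_mod · Δy = -1.84164 × (+0.0195) = -0.035912 = -3.5912%.

-3.59%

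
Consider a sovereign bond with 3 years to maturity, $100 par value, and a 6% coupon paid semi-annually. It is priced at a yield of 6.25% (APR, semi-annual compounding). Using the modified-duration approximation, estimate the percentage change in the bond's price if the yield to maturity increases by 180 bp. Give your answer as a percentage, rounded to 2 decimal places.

-4.87%

Periodic yield y = 0.03125. Modified duration first:
  t   CF        PV=CF/(1+0.03125)^t    t·PV
  1         3.00         2.9091         2.9091
  2         3.00         2.8209         5.6419
  3         3.00         2.7355         8.2064
  4         3.00         2.6526        10.6102
  5         3.00         2.5722        12.8609
  6       103.00        85.6354       513.8125
  Σ                     99.3256       554.0410
P = 99.3256; D_Mac = 5.57803 half-year periods = 2.78901 yrs; D_mod = 2.78901/(1+0.03125) = 2.70450 yrs.
ΔP/P ≈ -D_mod · Δy = -2.70450 × (+0.018) = -0.048681 = -4.8681%.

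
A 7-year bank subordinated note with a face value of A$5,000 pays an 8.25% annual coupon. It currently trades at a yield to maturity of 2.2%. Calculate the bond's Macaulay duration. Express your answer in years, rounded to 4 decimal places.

Periodic yield y = 0.022. Discount each cash flow and weight by its year:
  t   CF        PV=CF/(1+0.022)^t    t·PV
  1       412.50       403.6204       403.6204
  2       412.50       394.9319       789.8637
  3       412.50       386.4304     1,159.2911
  4       412.50       378.1119     1,512.4477
  5       412.50       369.9725     1,849.8626
  6       412.50       362.0083     2,172.0501
  7     5,412.50     4,647.7380    32,534.1660
  Σ                  6,942.8134    40,421.3016
Price P = Σ PV = 6,942.8134.
Macaulay duration = Σ(t·PV) / P = 40,421.3016 / 6,942.8134 = 5.82203 years.

5.8220 years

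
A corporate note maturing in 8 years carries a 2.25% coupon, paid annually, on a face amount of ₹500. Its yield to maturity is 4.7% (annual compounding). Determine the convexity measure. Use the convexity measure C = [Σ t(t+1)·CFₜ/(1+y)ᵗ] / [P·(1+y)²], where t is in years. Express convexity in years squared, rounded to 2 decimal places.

With y = 0.047:
  t   CF        PV=CF/(1+0.047)^t    t·PV        t(t+1)·PV
  1        11.25        10.7450        10.7450          21.4900
  2        11.25        10.2626        20.5253          61.5758
  3        11.25         9.8019        29.4058         117.6234
  4        11.25         9.3619        37.4478         187.2388
  5        11.25         8.9417        44.7084         268.2504
  6        11.25         8.5403        51.2417         358.6920
  7        11.25         8.1569        57.0984         456.7870
  8       511.25       354.0461     2,832.3691      25,491.3223
  Σ                    419.8565     3,083.5415      26,962.9798
P = 419.8565.
Convexity = Σ t(t+1)·PV / [P·(1+y)²] = 26,962.9798 / (419.8565 × 1.096209) = 58.58327.

58.58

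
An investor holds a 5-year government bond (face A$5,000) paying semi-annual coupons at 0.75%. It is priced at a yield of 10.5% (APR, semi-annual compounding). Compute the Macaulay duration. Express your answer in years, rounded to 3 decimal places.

Periodic yield y = 0.0525. Discount each cash flow and weight by its period:
  t   CF        PV=CF/(1+0.0525)^t    t·PV
  1        18.75        17.8147        17.8147
  2        18.75        16.9261        33.8522
  3        18.75        16.0818        48.2454
  4        18.75        15.2796        61.1185
  5        18.75        14.5175        72.5873
  6        18.75        13.7933        82.7599
  7        18.75        13.1053        91.7370
  8        18.75        12.4516        99.6126
  9        18.75        11.8305       106.4743
  10    5,018.75     3,008.6697    30,086.6974
  Σ                  3,140.4701    30,700.8994
Price P = Σ PV = 3,140.4701.
Macaulay duration = Σ(t·PV) / P = 30,700.8994 / 3,140.4701 = 9.77589 half-year periods.
In years: 9.77589 / 2 = 4.88795 years.

4.888 years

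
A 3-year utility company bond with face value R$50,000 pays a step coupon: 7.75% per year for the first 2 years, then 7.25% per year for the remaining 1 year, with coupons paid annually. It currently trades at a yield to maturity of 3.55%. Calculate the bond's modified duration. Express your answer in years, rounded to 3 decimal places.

Periodic yield y = 0.0355. First find Macaulay duration:
  t   CF        PV=CF/(1+0.0355)^t    t·PV
  1     3,875.00     3,742.1535     3,742.1535
  2     3,875.00     3,613.8615     7,227.7229
  3    53,625.00    48,296.6486   144,889.9459
  Σ                 55,652.6636   155,859.8224
P = 55,652.6636; Macaulay duration = 155,859.8224 / 55,652.6636 = 2.80058 years.
Modified duration = D_Mac / (1 + y) = 2.80058 / 1.0355 = 2.70457 years.

2.705 years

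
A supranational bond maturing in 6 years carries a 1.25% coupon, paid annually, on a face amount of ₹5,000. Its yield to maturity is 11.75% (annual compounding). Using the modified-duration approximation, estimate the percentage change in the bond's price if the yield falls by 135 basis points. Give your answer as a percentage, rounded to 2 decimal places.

+6.94%

Periodic yield y = 0.1175. Modified duration first:
  t   CF        PV=CF/(1+0.1175)^t    t·PV
  1        62.50        55.9284        55.9284
  2        62.50        50.0478       100.0956
  3        62.50        44.7855       134.3565
  4        62.50        40.0765       160.3060
  5        62.50        35.8626       179.3132
  6     5,062.50     2,599.4403    15,596.6417
  Σ                  2,826.1412    16,226.6415
P = 2,826.1412; D_Mac = 5.74162 yrs; D_mod = 5.74162/(1+0.1175) = 5.13792 yrs.
ΔP/P ≈ -D_mod · Δy = -5.13792 × (-0.0135) = +0.069362 = +6.9362%.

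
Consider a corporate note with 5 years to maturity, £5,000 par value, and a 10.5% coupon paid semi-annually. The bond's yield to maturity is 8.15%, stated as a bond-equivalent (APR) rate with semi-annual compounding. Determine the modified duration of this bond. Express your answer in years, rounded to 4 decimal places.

3.9054 years

Periodic yield y = 0.04075. First find Macaulay duration:
  t   CF        PV=CF/(1+0.04075)^t    t·PV
  1       262.50       252.2220       252.2220
  2       262.50       242.3463       484.6927
  3       262.50       232.8574       698.5722
  4       262.50       223.7400       894.9600
  5       262.50       214.9796     1,074.8979
  6       262.50       206.5622     1,239.3730
  7       262.50       198.4743     1,389.3204
  8       262.50       190.7032     1,525.6255
  9       262.50       183.2363     1,649.1268
  10    5,262.50     3,529.6197    35,296.1969
  Σ                  5,474.7410    44,504.9873
P = 5,474.7410; Macaulay duration = 44,504.9873 / 5,474.7410 = 8.12915 half-year periods = 4.06457 years.
Modified duration = D_Mac / (1 + y) = 4.06457 / 1.04075 = 3.90543 years.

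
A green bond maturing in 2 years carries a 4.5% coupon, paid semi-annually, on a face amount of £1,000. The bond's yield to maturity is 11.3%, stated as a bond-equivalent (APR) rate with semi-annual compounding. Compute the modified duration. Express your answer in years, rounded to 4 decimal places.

Periodic yield y = 0.0565. First find Macaulay duration:
  t   CF        PV=CF/(1+0.0565)^t    t·PV
  1        22.50        21.2967        21.2967
  2        22.50        20.1578        40.3156
  3        22.50        19.0798        57.2394
  4     1,022.50       820.7017     3,282.8066
  Σ                    881.2360     3,401.6584
P = 881.2360; Macaulay duration = 3,401.6584 / 881.2360 = 3.86010 half-year periods = 1.93005 years.
Modified duration = D_Mac / (1 + y) = 1.93005 / 1.0565 = 1.82683 years.

1.8268 years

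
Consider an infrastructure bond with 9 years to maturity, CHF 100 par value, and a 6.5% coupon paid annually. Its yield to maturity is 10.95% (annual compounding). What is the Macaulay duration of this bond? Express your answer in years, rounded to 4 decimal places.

Periodic yield y = 0.1095. Discount each cash flow and weight by its year:
  t   CF        PV=CF/(1+0.1095)^t    t·PV
  1         6.50         5.8585         5.8585
  2         6.50         5.2803        10.5606
  3         6.50         4.7592        14.2775
  4         6.50         4.2895        17.1579
  5         6.50         3.8661        19.3307
  6         6.50         3.4846        20.9074
  7         6.50         3.1407        21.9847
  8         6.50         2.8307        22.6457
  9       106.50        41.8027       376.2239
  Σ                     75.3122       508.9468
Price P = Σ PV = 75.3122.
Macaulay duration = Σ(t·PV) / P = 508.9468 / 75.3122 = 6.75783 years.

6.7578 years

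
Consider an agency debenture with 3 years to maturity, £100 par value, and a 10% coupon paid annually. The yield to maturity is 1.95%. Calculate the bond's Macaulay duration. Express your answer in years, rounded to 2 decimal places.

Periodic yield y = 0.0195. Discount each cash flow and weight by its year:
  t   CF        PV=CF/(1+0.0195)^t    t·PV
  1        10.00         9.8087         9.8087
  2        10.00         9.6211        19.2422
  3       110.00       103.8080       311.4241
  Σ                    123.2379       340.4751
Price P = Σ PV = 123.2379.
Macaulay duration = Σ(t·PV) / P = 340.4751 / 123.2379 = 2.76275 years.

2.76 years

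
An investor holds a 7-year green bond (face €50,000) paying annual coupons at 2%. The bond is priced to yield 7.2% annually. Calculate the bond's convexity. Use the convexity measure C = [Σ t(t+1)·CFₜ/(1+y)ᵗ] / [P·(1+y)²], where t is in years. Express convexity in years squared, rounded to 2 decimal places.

With y = 0.072:
  t   CF        PV=CF/(1+0.072)^t    t·PV        t(t+1)·PV
  1     1,000.00       932.8358       932.8358       1,865.6716
  2     1,000.00       870.1827     1,740.3653       5,221.0960
  3     1,000.00       811.7376     2,435.2127       9,740.8508
  4     1,000.00       757.2179     3,028.8715      15,144.3575
  5     1,000.00       706.3600     3,531.7998      21,190.7988
  6     1,000.00       658.9179     3,953.5072      27,674.5507
  7    51,000.00    31,347.7719   219,434.4036   1,755,475.2289
  Σ                 36,085.0237   235,056.9960   1,836,312.5543
P = 36,085.0237.
Convexity = Σ t(t+1)·PV / [P·(1+y)²] = 1,836,312.5543 / (36,085.0237 × 1.149184) = 44.28229.

44.28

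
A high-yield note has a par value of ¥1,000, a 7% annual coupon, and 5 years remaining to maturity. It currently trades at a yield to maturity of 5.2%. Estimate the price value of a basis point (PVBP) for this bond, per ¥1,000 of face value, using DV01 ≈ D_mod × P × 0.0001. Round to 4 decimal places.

Periodic yield y = 0.052.
  t   CF        PV=CF/(1+0.052)^t    t·PV
  1        70.00        66.5399        66.5399
  2        70.00        63.2509       126.5018
  3        70.00        60.1244       180.3732
  4        70.00        57.1525       228.6099
  5     1,070.00       830.4339     4,152.1696
  Σ                  1,077.5016     4,754.1944
P = 1,077.5016; D_Mac = 4.41224 yrs; D_mod = 4.19414 yrs.
DV01 ≈ 4.19414 × 1,077.5016 × 0.0001 = 0.451920.

¥0.4519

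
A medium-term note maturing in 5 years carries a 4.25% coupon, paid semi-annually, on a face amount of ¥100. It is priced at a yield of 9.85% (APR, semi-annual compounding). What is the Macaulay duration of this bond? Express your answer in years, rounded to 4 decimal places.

4.4852 years

Periodic yield y = 0.04925. Discount each cash flow and weight by its period:
  t   CF        PV=CF/(1+0.04925)^t    t·PV
  1        2.125         2.0253         2.0253
  2        2.125         1.9302         3.8604
  3        2.125         1.8396         5.5188
  4        2.125         1.7532         7.0130
  5        2.125         1.6710         8.3548
  6        2.125         1.5925         9.5551
  7        2.125         1.5178        10.6244
  8        2.125         1.4465        11.5722
  9        2.125         1.3786        12.4077
  10     102.125        63.1455       631.4548
  Σ                     78.3002       702.3864
Price P = Σ PV = 78.3002.
Macaulay duration = Σ(t·PV) / P = 702.3864 / 78.3002 = 8.97043 half-year periods.
In years: 8.97043 / 2 = 4.48522 years.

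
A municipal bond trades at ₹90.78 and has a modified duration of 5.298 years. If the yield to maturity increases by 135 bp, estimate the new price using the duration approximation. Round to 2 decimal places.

₹84.29

Duration approximation: ΔP/P ≈ -D_mod · Δy = -5.298 × (+0.0135) = -0.071523.
New price ≈ 90.78 × (1 - 0.071523) = 84.28714206.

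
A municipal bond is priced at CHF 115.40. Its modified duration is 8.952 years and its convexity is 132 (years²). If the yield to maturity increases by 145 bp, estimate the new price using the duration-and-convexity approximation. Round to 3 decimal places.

Duration effect: -D_mod·Δy = -8.952 × (+0.0145) = -0.129804
Convexity effect: ½·C·(Δy)² = 0.5 × 132 × (0.0145)² = +0.0138765
ΔP/P ≈ -0.129804 + 0.0138765 = -0.1159275
New price ≈ 115.40 × (1 - 0.1159275) = 102.0219665.

CHF 102.022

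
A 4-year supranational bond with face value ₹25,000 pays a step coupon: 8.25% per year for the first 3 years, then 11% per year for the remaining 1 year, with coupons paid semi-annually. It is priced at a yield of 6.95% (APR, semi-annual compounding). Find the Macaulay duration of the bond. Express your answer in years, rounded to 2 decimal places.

Periodic yield y = 0.03475. Discount each cash flow and weight by its period:
  t   CF        PV=CF/(1+0.03475)^t    t·PV
  1     1,031.25       996.6175       996.6175
  2     1,031.25       963.1481     1,926.2963
  3     1,031.25       930.8027     2,792.4082
  4     1,031.25       899.5436     3,598.1744
  5     1,031.25       869.3342     4,346.6712
  6     1,031.25       840.1394     5,040.8364
  7     1,375.00     1,082.5667     7,577.9667
  8    26,375.00    20,068.2262   160,545.8097
  Σ                 26,650.3786   186,824.7805
Price P = Σ PV = 26,650.3786.
Macaulay duration = Σ(t·PV) / P = 186,824.7805 / 26,650.3786 = 7.01021 half-year periods.
In years: 7.01021 / 2 = 3.50511 years.

3.51 years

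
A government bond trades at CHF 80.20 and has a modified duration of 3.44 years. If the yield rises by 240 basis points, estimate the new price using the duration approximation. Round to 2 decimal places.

Duration approximation: ΔP/P ≈ -D_mod · Δy = -3.44 × (+0.024) = -0.082560.
New price ≈ 80.20 × (1 - 0.082560) = 73.578688.

CHF 73.58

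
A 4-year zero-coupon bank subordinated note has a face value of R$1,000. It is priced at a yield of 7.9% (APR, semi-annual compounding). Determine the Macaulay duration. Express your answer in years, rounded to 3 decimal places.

A zero-coupon bond has a single cash flow at maturity, so its Macaulay duration equals its maturity: 4 years.
(Equivalently: 8 semi-annual periods ÷ 2 = 4 years.)

4.000 years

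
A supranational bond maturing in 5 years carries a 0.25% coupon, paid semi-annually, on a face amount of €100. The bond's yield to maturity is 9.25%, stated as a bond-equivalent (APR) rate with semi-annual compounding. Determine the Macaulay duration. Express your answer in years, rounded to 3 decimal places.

Periodic yield y = 0.04625. Discount each cash flow and weight by its period:
  t   CF        PV=CF/(1+0.04625)^t    t·PV
  1        0.125         0.1195         0.1195
  2        0.125         0.1142         0.2284
  3        0.125         0.1091         0.3274
  4        0.125         0.1043         0.4173
  5        0.125         0.0997         0.4985
  6        0.125         0.0953         0.5718
  7        0.125         0.0911         0.6376
  8        0.125         0.0871         0.6965
  9        0.125         0.0832         0.7489
  10     100.125        63.7071       637.0710
  Σ                     64.6106       641.3169
Price P = Σ PV = 64.6106.
Macaulay duration = Σ(t·PV) / P = 641.3169 / 64.6106 = 9.92588 half-year periods.
In years: 9.92588 / 2 = 4.96294 years.

4.963 years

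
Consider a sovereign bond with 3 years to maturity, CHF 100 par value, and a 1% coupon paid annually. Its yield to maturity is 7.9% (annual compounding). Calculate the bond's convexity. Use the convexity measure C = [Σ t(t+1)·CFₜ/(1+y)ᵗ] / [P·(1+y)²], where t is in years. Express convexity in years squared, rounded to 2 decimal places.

With y = 0.079:
  t   CF        PV=CF/(1+0.079)^t    t·PV        t(t+1)·PV
  1         1.00         0.9268         0.9268           1.8536
  2         1.00         0.8589         1.7179           5.1536
  3       101.00        80.4002       241.2006         964.8022
  Σ                     82.1859       243.8452         971.8093
P = 82.1859.
Convexity = Σ t(t+1)·PV / [P·(1+y)²] = 971.8093 / (82.1859 × 1.164241) = 10.15643.

10.16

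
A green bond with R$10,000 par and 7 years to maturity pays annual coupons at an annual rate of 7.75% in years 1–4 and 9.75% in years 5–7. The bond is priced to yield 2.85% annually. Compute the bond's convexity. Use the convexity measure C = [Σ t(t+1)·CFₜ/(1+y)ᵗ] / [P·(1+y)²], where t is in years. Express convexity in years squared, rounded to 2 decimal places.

41.30

With y = 0.0285:
  t   CF        PV=CF/(1+0.0285)^t    t·PV        t(t+1)·PV
  1       775.00       753.5246       753.5246       1,507.0491
  2       775.00       732.6442     1,465.2884       4,395.8651
  3       775.00       712.3424     2,137.0273       8,548.1092
  4       775.00       692.6032     2,770.4130      13,852.0648
  5       975.00       847.1945     4,235.9726      25,415.8355
  6       975.00       823.7185     4,942.3112      34,596.1786
  7    10,975.00     9,015.1811    63,106.2679     504,850.1431
  Σ                 13,577.2086    79,410.8049     593,165.2453
P = 13,577.2086.
Convexity = Σ t(t+1)·PV / [P·(1+y)²] = 593,165.2453 / (13,577.2086 × 1.057812) = 41.30062.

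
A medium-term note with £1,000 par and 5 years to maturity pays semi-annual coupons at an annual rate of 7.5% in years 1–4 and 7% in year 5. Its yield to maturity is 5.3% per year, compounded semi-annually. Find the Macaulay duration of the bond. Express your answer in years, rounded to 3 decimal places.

Periodic yield y = 0.0265. Discount each cash flow and weight by its period:
  t   CF        PV=CF/(1+0.0265)^t    t·PV
  1        37.50        36.5319        36.5319
  2        37.50        35.5888        71.1776
  3        37.50        34.6700       104.0101
  4        37.50        33.7750       135.1000
  5        37.50        32.9031       164.5154
  6        37.50        32.0537       192.3219
  7        37.50        31.2262       218.5831
  8        37.50        30.4200       243.3602
  9        35.00        27.6591       248.9316
  10    1,035.00       796.8027     7,968.0273
  Σ                  1,091.6305     9,382.5592
Price P = Σ PV = 1,091.6305.
Macaulay duration = Σ(t·PV) / P = 9,382.5592 / 1,091.6305 = 8.59500 half-year periods.
In years: 8.59500 / 2 = 4.29750 years.

4.297 years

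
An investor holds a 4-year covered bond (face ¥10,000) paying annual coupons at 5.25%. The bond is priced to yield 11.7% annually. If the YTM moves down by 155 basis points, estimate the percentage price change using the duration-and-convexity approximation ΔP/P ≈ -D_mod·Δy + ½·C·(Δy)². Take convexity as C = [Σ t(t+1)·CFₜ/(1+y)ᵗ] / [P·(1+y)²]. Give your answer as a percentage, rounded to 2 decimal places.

+5.27%

With y = 0.117:
  t   CF        PV=CF/(1+0.117)^t    t·PV        t(t+1)·PV
  1       525.00       470.0090       470.0090         940.0179
  2       525.00       420.7779       841.5559       2,524.6676
  3       525.00       376.7036     1,130.1108       4,520.4433
  4    10,525.00     6,760.9763    27,043.9051     135,219.5255
  Σ                  8,028.4668    29,485.5808     143,204.6544
P = 8,028.4668; D_Mac = 3.67263 yrs; D_mod = 3.28794 yrs; C = 14.29612.
Duration effect: -3.28794 × (-0.0155) = +0.050963
Convexity effect: 0.5 × 14.29612 × (-0.0155)² = +0.0017173
ΔP/P ≈ +0.050963 + 0.0017173 = +0.052680 = +5.2680%.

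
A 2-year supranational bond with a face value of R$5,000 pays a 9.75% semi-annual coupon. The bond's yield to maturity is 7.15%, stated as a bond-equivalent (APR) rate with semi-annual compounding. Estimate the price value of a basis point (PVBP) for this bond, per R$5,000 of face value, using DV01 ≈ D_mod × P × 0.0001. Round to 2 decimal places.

R$0.94

Periodic yield y = 0.03575.
  t   CF        PV=CF/(1+0.03575)^t    t·PV
  1       243.75       235.3367       235.3367
  2       243.75       227.2138       454.4276
  3       243.75       219.3713       658.1139
  4     5,243.75     4,556.4039    18,225.6154
  Σ                  5,238.3257    19,573.4936
P = 5,238.3257; D_Mac = 3.73659 half-year periods = 1.86830 yrs; D_mod = 1.80381 yrs.
DV01 ≈ 1.80381 × 5,238.3257 × 0.0001 = 0.944895.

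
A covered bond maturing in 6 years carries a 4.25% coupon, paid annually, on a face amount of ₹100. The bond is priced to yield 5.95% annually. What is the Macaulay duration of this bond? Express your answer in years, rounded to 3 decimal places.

5.390 years

Periodic yield y = 0.0595. Discount each cash flow and weight by its year:
  t   CF        PV=CF/(1+0.0595)^t    t·PV
  1         4.25         4.0113         4.0113
  2         4.25         3.7861         7.5721
  3         4.25         3.5734        10.7203
  4         4.25         3.3728        13.4910
  5         4.25         3.1833        15.9167
  6       104.25        73.7005       442.2029
  Σ                     91.6274       493.9144
Price P = Σ PV = 91.6274.
Macaulay duration = Σ(t·PV) / P = 493.9144 / 91.6274 = 5.39047 years.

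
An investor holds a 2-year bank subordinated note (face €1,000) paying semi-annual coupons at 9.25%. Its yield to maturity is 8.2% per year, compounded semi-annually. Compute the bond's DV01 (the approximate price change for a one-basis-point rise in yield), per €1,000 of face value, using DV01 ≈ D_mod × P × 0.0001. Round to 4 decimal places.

Periodic yield y = 0.041.
  t   CF        PV=CF/(1+0.041)^t    t·PV
  1        46.25        44.4284        44.4284
  2        46.25        42.6786        85.3572
  3        46.25        40.9977       122.9931
  4     1,046.25       890.9074     3,563.6295
  Σ                  1,019.0121     3,816.4083
P = 1,019.0121; D_Mac = 3.74520 half-year periods = 1.87260 yrs; D_mod = 1.79885 yrs.
DV01 ≈ 1.79885 × 1,019.0121 × 0.0001 = 0.183305.

€0.1833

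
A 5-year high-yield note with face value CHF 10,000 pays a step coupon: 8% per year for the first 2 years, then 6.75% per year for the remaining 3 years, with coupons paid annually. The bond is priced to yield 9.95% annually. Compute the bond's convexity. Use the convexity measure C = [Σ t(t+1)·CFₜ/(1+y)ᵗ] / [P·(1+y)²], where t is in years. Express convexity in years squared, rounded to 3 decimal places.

With y = 0.0995:
  t   CF        PV=CF/(1+0.0995)^t    t·PV        t(t+1)·PV
  1       800.00       727.6035       727.6035       1,455.2069
  2       800.00       661.7585     1,323.5170       3,970.5509
  3       675.00       507.8297     1,523.4890       6,093.9561
  4       675.00       461.8733     1,847.4931       9,237.4656
  5    10,675.00     6,643.4201    33,217.1004     199,302.6026
  Σ                  9,002.4850    38,639.2030     220,059.7820
P = 9,002.4850.
Convexity = Σ t(t+1)·PV / [P·(1+y)²] = 220,059.7820 / (9,002.4850 × 1.208900) = 20.22031.

20.220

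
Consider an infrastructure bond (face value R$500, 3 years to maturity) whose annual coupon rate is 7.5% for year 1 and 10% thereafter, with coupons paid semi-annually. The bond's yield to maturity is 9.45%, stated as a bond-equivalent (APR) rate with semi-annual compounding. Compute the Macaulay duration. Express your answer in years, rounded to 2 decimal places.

2.71 years

Periodic yield y = 0.04725. Discount each cash flow and weight by its period:
  t   CF        PV=CF/(1+0.04725)^t    t·PV
  1        18.75        17.9040        17.9040
  2        18.75        17.0962        34.1925
  3        25.00        21.7665        65.2995
  4        25.00        20.7844        83.1378
  5        25.00        19.8467        99.2335
  6       525.00       397.9762     2,387.8571
  Σ                    495.3741     2,687.6245
Price P = Σ PV = 495.3741.
Macaulay duration = Σ(t·PV) / P = 2,687.6245 / 495.3741 = 5.42544 half-year periods.
In years: 5.42544 / 2 = 2.71272 years.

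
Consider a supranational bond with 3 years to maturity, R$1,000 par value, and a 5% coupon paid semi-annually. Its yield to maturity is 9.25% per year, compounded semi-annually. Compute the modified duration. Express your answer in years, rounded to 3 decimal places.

Periodic yield y = 0.04625. First find Macaulay duration:
  t   CF        PV=CF/(1+0.04625)^t    t·PV
  1        25.00        23.8949        23.8949
  2        25.00        22.8386        45.6772
  3        25.00        21.8290        65.4870
  4        25.00        20.8640        83.4561
  5        25.00        19.9417        99.7086
  6     1,025.00       781.4677     4,688.8063
  Σ                    890.8359     5,007.0300
P = 890.8359; Macaulay duration = 5,007.0300 / 890.8359 = 5.62060 half-year periods = 2.81030 years.
Modified duration = D_Mac / (1 + y) = 2.81030 / 1.04625 = 2.68607 years.

2.686 years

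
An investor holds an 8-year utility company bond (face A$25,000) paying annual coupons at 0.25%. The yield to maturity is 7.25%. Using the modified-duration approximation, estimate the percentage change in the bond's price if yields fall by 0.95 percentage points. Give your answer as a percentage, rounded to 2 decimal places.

Periodic yield y = 0.0725. Modified duration first:
  t   CF        PV=CF/(1+0.0725)^t    t·PV
  1        62.50        58.2751        58.2751
  2        62.50        54.3357       108.6714
  3        62.50        50.6627       151.9880
  4        62.50        47.2379       188.9517
  5        62.50        44.0447       220.2234
  6        62.50        41.0673       246.4038
  7        62.50        38.2912       268.0384
  8    25,062.50    14,316.8008   114,534.4066
  Σ                 14,650.7154   115,776.9584
P = 14,650.7154; D_Mac = 7.90248 yrs; D_mod = 7.90248/(1+0.0725) = 7.36828 yrs.
ΔP/P ≈ -D_mod · Δy = -7.36828 × (-0.0095) = +0.069999 = +6.9999%.

+7.00%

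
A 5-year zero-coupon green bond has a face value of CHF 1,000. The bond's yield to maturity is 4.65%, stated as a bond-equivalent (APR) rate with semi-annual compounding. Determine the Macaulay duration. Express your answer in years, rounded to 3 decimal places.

A zero-coupon bond has a single cash flow at maturity, so its Macaulay duration equals its maturity: 5 years.
(Equivalently: 10 semi-annual periods ÷ 2 = 5 years.)

5.000 years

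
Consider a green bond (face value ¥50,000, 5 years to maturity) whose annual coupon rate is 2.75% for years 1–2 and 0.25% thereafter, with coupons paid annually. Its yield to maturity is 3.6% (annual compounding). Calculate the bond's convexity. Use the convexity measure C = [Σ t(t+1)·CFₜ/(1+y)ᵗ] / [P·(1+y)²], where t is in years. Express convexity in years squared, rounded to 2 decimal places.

With y = 0.036:
  t   CF        PV=CF/(1+0.036)^t    t·PV        t(t+1)·PV
  1     1,375.00     1,327.2201     1,327.2201       2,654.4402
  2     1,375.00     1,281.1005     2,562.2009       7,686.6028
  3       125.00       112.4167       337.2500       1,349.0001
  4       125.00       108.5103       434.0412       2,170.2061
  5    50,125.00    42,000.6110   210,003.0551   1,260,018.3308
  Σ                 44,829.8585   214,663.7674   1,273,878.5800
P = 44,829.8585.
Convexity = Σ t(t+1)·PV / [P·(1+y)²] = 1,273,878.5800 / (44,829.8585 × 1.073296) = 26.47532.

26.48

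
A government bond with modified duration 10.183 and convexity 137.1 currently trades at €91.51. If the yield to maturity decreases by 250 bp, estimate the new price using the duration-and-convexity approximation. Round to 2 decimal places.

Duration effect: -D_mod·Δy = -10.183 × (-0.025) = +0.254575
Convexity effect: ½·C·(Δy)² = 0.5 × 137.1 × (-0.025)² = +0.04284375
ΔP/P ≈ +0.254575 + 0.04284375 = +0.29741875
New price ≈ 91.51 × (1 + 0.29741875) = 118.7267898125.

€118.73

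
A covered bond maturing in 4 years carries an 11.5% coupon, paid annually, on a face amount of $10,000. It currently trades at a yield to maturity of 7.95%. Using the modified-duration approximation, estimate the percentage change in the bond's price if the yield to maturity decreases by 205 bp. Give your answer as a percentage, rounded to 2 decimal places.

+6.56%

Periodic yield y = 0.0795. Modified duration first:
  t   CF        PV=CF/(1+0.0795)^t    t·PV
  1     1,150.00     1,065.3080     1,065.3080
  2     1,150.00       986.8532     1,973.7064
  3     1,150.00       914.1762     2,742.5285
  4    11,150.00     8,210.7774    32,843.1098
  Σ                 11,177.1148    38,624.6527
P = 11,177.1148; D_Mac = 3.45569 yrs; D_mod = 3.45569/(1+0.0795) = 3.20120 yrs.
ΔP/P ≈ -D_mod · Δy = -3.20120 × (-0.0205) = +0.065625 = +6.5625%.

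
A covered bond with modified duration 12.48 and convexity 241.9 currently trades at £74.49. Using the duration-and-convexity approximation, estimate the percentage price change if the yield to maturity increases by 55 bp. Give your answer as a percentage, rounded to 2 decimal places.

-6.50%

Duration effect: -D_mod·Δy = -12.48 × (+0.0055) = -0.068640
Convexity effect: ½·C·(Δy)² = 0.5 × 241.9 × (0.0055)² = +0.0036587375
ΔP/P ≈ -0.068640 + 0.0036587375 = -0.0649812625
= -6.49812625%.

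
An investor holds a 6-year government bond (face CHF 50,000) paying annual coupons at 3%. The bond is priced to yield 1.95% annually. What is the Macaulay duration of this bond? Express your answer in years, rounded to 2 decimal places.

Periodic yield y = 0.0195. Discount each cash flow and weight by its year:
  t   CF        PV=CF/(1+0.0195)^t    t·PV
  1     1,500.00     1,471.3095     1,471.3095
  2     1,500.00     1,443.1677     2,886.3354
  3     1,500.00     1,415.5642     4,246.6926
  4     1,500.00     1,388.4887     5,553.9547
  5     1,500.00     1,361.9310     6,809.6550
  6    51,500.00    45,865.2588   275,191.5528
  Σ                 52,945.7198   296,159.4999
Price P = Σ PV = 52,945.7198.
Macaulay duration = Σ(t·PV) / P = 296,159.4999 / 52,945.7198 = 5.59364 years.

5.59 years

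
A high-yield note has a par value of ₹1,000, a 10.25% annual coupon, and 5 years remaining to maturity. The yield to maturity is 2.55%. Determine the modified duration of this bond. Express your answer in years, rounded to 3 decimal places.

4.175 years

Periodic yield y = 0.0255. First find Macaulay duration:
  t   CF        PV=CF/(1+0.0255)^t    t·PV
  1       102.50        99.9512        99.9512
  2       102.50        97.4659       194.9317
  3       102.50        95.0423       285.1269
  4       102.50        92.6790       370.7159
  5     1,102.50       972.0761     4,860.3806
  Σ                  1,357.2145     5,811.1063
P = 1,357.2145; Macaulay duration = 5,811.1063 / 1,357.2145 = 4.28164 years.
Modified duration = D_Mac / (1 + y) = 4.28164 / 1.0255 = 4.17517 years.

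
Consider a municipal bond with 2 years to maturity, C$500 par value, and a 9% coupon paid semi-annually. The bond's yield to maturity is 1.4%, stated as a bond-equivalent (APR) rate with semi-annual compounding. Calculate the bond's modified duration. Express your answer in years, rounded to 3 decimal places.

1.871 years

Periodic yield y = 0.007. First find Macaulay duration:
  t   CF        PV=CF/(1+0.007)^t    t·PV
  1        22.50        22.3436        22.3436
  2        22.50        22.1883        44.3766
  3        22.50        22.0340        66.1021
  4       522.50       508.1225     2,032.4899
  Σ                    574.6884     2,165.3122
P = 574.6884; Macaulay duration = 2,165.3122 / 574.6884 = 3.76780 half-year periods = 1.88390 years.
Modified duration = D_Mac / (1 + y) = 1.88390 / 1.007 = 1.87081 years.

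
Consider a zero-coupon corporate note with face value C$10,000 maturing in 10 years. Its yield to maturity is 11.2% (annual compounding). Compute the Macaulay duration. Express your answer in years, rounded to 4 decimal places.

A zero-coupon bond has a single cash flow at maturity, so its Macaulay duration equals its maturity: 10 years.

10.0000 years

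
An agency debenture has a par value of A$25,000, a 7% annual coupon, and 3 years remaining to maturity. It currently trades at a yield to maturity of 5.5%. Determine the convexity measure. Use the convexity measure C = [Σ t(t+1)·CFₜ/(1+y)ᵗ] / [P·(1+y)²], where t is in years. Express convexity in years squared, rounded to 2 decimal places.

9.88

With y = 0.055:
  t   CF        PV=CF/(1+0.055)^t    t·PV        t(t+1)·PV
  1     1,750.00     1,658.7678     1,658.7678       3,317.5355
  2     1,750.00     1,572.2917     3,144.5835       9,433.7504
  3    26,750.00    22,780.6655    68,341.9966     273,367.9862
  Σ                 26,011.7250    73,145.3478     286,119.2721
P = 26,011.7250.
Convexity = Σ t(t+1)·PV / [P·(1+y)²] = 286,119.2721 / (26,011.7250 × 1.113025) = 9.88264.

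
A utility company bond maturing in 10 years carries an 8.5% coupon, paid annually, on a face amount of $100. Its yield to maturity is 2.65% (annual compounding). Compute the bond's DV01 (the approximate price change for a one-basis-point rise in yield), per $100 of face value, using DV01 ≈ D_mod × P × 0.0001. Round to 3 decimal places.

Periodic yield y = 0.0265.
  t   CF        PV=CF/(1+0.0265)^t    t·PV
  1         8.50         8.2806         8.2806
  2         8.50         8.0668        16.1336
  3         8.50         7.8585        23.5756
  4         8.50         7.6557        30.6227
  5         8.50         7.4580        37.2902
  6         8.50         7.2655        43.5930
  7         8.50         7.0779        49.5455
  8         8.50         6.8952        55.1617
  9         8.50         6.7172        60.4548
  10      108.50        83.5296       835.2956
  Σ                    150.8050     1,159.9532
P = 150.8050; D_Mac = 7.69174 yrs; D_mod = 7.49317 yrs.
DV01 ≈ 7.49317 × 150.8050 × 0.0001 = 0.113001.

$0.113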